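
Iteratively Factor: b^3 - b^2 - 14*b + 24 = (b + 4)*(b^2 - 5*b + 6) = (b - 3)*(b + 4)*(b - 2)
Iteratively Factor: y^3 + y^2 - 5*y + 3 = (y - 1)*(y^2 + 2*y - 3) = (y - 1)*(y + 3)*(y - 1)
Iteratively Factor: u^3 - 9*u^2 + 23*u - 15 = (u - 3)*(u^2 - 6*u + 5) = (u - 5)*(u - 3)*(u - 1)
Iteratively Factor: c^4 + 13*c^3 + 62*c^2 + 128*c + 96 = (c + 3)*(c^3 + 10*c^2 + 32*c + 32) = (c + 3)*(c + 4)*(c^2 + 6*c + 8) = (c + 2)*(c + 3)*(c + 4)*(c + 4)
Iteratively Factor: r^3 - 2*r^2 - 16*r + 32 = (r - 2)*(r^2 - 16) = (r - 4)*(r - 2)*(r + 4)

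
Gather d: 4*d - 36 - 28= 4*d - 64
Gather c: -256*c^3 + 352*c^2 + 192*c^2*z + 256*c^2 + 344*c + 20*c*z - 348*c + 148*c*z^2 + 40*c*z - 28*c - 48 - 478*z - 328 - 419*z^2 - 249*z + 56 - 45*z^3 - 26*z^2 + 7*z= -256*c^3 + c^2*(192*z + 608) + c*(148*z^2 + 60*z - 32) - 45*z^3 - 445*z^2 - 720*z - 320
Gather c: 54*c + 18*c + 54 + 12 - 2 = 72*c + 64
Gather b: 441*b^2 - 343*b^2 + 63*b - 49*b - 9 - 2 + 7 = 98*b^2 + 14*b - 4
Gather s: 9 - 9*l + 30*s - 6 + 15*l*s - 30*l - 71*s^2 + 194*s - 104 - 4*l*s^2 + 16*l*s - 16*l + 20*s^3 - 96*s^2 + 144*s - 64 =-55*l + 20*s^3 + s^2*(-4*l - 167) + s*(31*l + 368) - 165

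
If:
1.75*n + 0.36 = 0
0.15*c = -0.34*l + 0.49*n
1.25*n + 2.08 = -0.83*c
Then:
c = -2.20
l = 0.67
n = -0.21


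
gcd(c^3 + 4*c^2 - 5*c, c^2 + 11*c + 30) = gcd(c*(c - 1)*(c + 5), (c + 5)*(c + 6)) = c + 5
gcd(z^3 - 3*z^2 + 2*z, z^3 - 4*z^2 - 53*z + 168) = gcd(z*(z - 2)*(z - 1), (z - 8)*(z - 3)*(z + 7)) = 1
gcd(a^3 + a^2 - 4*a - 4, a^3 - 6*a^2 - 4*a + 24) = a^2 - 4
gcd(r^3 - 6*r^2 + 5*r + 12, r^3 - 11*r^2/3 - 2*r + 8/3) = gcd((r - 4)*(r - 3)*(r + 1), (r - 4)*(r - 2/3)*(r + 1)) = r^2 - 3*r - 4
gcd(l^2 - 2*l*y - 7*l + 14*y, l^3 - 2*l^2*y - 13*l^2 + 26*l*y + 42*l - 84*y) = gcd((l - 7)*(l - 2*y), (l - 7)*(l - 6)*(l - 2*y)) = -l^2 + 2*l*y + 7*l - 14*y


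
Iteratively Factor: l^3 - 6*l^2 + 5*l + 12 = (l - 3)*(l^2 - 3*l - 4) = (l - 4)*(l - 3)*(l + 1)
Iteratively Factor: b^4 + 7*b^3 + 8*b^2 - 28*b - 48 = (b + 4)*(b^3 + 3*b^2 - 4*b - 12) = (b + 3)*(b + 4)*(b^2 - 4) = (b + 2)*(b + 3)*(b + 4)*(b - 2)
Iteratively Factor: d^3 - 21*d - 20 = (d - 5)*(d^2 + 5*d + 4) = (d - 5)*(d + 4)*(d + 1)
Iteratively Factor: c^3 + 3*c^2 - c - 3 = (c + 3)*(c^2 - 1) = (c + 1)*(c + 3)*(c - 1)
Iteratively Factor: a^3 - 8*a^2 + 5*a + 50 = (a - 5)*(a^2 - 3*a - 10) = (a - 5)^2*(a + 2)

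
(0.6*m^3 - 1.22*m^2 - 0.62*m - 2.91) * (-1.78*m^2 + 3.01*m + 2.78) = -1.068*m^5 + 3.9776*m^4 - 0.9006*m^3 - 0.0779999999999994*m^2 - 10.4827*m - 8.0898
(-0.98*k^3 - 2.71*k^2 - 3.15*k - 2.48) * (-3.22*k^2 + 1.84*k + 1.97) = 3.1556*k^5 + 6.923*k^4 + 3.226*k^3 - 3.1491*k^2 - 10.7687*k - 4.8856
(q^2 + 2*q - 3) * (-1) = -q^2 - 2*q + 3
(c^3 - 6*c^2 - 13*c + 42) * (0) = 0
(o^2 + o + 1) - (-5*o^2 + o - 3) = 6*o^2 + 4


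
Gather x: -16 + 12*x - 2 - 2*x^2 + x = -2*x^2 + 13*x - 18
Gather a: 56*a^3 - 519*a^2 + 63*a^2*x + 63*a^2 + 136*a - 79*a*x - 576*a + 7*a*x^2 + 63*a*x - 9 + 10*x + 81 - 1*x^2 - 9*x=56*a^3 + a^2*(63*x - 456) + a*(7*x^2 - 16*x - 440) - x^2 + x + 72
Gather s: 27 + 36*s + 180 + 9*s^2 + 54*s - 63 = 9*s^2 + 90*s + 144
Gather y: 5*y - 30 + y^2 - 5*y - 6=y^2 - 36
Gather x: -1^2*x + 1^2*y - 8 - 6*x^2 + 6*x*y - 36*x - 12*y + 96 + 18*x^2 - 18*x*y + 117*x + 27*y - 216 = 12*x^2 + x*(80 - 12*y) + 16*y - 128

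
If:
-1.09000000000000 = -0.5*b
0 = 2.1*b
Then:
No Solution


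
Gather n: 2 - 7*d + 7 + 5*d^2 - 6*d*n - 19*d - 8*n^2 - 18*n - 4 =5*d^2 - 26*d - 8*n^2 + n*(-6*d - 18) + 5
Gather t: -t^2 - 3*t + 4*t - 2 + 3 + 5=-t^2 + t + 6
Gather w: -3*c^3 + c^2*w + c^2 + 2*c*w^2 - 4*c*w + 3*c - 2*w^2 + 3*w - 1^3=-3*c^3 + c^2 + 3*c + w^2*(2*c - 2) + w*(c^2 - 4*c + 3) - 1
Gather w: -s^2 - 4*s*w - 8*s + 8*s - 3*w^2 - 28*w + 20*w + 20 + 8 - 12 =-s^2 - 3*w^2 + w*(-4*s - 8) + 16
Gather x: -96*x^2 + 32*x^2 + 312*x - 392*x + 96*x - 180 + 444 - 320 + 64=-64*x^2 + 16*x + 8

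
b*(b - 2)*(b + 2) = b^3 - 4*b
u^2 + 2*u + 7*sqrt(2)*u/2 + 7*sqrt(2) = (u + 2)*(u + 7*sqrt(2)/2)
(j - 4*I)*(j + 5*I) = j^2 + I*j + 20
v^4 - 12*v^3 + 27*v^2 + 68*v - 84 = (v - 7)*(v - 6)*(v - 1)*(v + 2)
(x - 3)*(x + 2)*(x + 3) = x^3 + 2*x^2 - 9*x - 18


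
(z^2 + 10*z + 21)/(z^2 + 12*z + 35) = (z + 3)/(z + 5)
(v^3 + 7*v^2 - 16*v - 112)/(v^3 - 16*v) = (v + 7)/v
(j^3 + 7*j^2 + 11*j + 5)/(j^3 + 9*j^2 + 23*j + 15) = (j + 1)/(j + 3)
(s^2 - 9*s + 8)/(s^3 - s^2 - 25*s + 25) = (s - 8)/(s^2 - 25)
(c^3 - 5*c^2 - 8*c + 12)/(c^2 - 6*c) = c + 1 - 2/c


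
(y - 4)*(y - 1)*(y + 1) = y^3 - 4*y^2 - y + 4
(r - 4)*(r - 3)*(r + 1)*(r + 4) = r^4 - 2*r^3 - 19*r^2 + 32*r + 48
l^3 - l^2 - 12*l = l*(l - 4)*(l + 3)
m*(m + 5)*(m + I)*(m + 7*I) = m^4 + 5*m^3 + 8*I*m^3 - 7*m^2 + 40*I*m^2 - 35*m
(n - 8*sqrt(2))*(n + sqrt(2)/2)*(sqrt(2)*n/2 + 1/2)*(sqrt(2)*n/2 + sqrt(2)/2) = n^4/2 - 7*sqrt(2)*n^3/2 + n^3/2 - 31*n^2/4 - 7*sqrt(2)*n^2/2 - 31*n/4 - 2*sqrt(2)*n - 2*sqrt(2)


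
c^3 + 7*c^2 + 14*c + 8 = (c + 1)*(c + 2)*(c + 4)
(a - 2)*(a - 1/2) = a^2 - 5*a/2 + 1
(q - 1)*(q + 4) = q^2 + 3*q - 4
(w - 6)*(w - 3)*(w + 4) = w^3 - 5*w^2 - 18*w + 72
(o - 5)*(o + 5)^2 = o^3 + 5*o^2 - 25*o - 125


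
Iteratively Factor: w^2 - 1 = (w - 1)*(w + 1)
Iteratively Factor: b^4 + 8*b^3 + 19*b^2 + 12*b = (b + 1)*(b^3 + 7*b^2 + 12*b) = (b + 1)*(b + 3)*(b^2 + 4*b) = b*(b + 1)*(b + 3)*(b + 4)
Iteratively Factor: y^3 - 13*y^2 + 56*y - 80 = (y - 5)*(y^2 - 8*y + 16) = (y - 5)*(y - 4)*(y - 4)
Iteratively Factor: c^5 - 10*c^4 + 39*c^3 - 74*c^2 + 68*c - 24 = (c - 3)*(c^4 - 7*c^3 + 18*c^2 - 20*c + 8) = (c - 3)*(c - 2)*(c^3 - 5*c^2 + 8*c - 4) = (c - 3)*(c - 2)^2*(c^2 - 3*c + 2) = (c - 3)*(c - 2)^2*(c - 1)*(c - 2)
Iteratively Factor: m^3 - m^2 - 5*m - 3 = (m + 1)*(m^2 - 2*m - 3) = (m - 3)*(m + 1)*(m + 1)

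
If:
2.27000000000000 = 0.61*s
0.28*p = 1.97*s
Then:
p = 26.18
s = 3.72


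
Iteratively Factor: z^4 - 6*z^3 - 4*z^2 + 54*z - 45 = (z - 3)*(z^3 - 3*z^2 - 13*z + 15) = (z - 3)*(z - 1)*(z^2 - 2*z - 15) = (z - 5)*(z - 3)*(z - 1)*(z + 3)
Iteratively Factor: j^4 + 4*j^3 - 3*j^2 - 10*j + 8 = (j - 1)*(j^3 + 5*j^2 + 2*j - 8) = (j - 1)^2*(j^2 + 6*j + 8) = (j - 1)^2*(j + 2)*(j + 4)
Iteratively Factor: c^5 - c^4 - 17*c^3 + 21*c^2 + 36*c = (c - 3)*(c^4 + 2*c^3 - 11*c^2 - 12*c) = (c - 3)^2*(c^3 + 5*c^2 + 4*c) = (c - 3)^2*(c + 4)*(c^2 + c) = (c - 3)^2*(c + 1)*(c + 4)*(c)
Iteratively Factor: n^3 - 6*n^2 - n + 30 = (n - 5)*(n^2 - n - 6) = (n - 5)*(n + 2)*(n - 3)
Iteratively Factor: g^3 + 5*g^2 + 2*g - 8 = (g + 4)*(g^2 + g - 2) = (g - 1)*(g + 4)*(g + 2)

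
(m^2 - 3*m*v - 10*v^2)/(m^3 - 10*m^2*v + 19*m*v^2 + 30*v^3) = (-m - 2*v)/(-m^2 + 5*m*v + 6*v^2)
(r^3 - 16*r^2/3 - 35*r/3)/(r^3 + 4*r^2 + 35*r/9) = 3*(r - 7)/(3*r + 7)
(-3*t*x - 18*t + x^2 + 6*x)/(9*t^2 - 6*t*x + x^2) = (x + 6)/(-3*t + x)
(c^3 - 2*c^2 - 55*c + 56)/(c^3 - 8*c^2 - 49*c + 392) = (c - 1)/(c - 7)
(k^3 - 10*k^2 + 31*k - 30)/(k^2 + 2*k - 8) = (k^2 - 8*k + 15)/(k + 4)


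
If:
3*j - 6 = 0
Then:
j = 2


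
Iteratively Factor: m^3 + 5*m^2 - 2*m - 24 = (m + 4)*(m^2 + m - 6) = (m - 2)*(m + 4)*(m + 3)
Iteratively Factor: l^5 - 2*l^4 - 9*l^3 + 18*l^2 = (l)*(l^4 - 2*l^3 - 9*l^2 + 18*l) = l*(l + 3)*(l^3 - 5*l^2 + 6*l) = l*(l - 2)*(l + 3)*(l^2 - 3*l) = l^2*(l - 2)*(l + 3)*(l - 3)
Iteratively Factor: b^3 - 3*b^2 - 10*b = (b + 2)*(b^2 - 5*b) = (b - 5)*(b + 2)*(b)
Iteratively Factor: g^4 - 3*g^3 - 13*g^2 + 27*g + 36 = (g + 1)*(g^3 - 4*g^2 - 9*g + 36) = (g + 1)*(g + 3)*(g^2 - 7*g + 12) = (g - 3)*(g + 1)*(g + 3)*(g - 4)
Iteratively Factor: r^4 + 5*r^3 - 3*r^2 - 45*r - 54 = (r - 3)*(r^3 + 8*r^2 + 21*r + 18) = (r - 3)*(r + 2)*(r^2 + 6*r + 9) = (r - 3)*(r + 2)*(r + 3)*(r + 3)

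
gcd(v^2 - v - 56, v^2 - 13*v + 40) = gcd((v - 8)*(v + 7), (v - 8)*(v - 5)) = v - 8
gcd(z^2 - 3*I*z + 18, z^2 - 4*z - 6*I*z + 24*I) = z - 6*I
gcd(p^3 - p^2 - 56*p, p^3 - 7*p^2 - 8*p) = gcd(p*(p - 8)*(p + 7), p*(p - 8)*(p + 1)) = p^2 - 8*p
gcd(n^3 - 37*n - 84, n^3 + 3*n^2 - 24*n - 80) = n + 4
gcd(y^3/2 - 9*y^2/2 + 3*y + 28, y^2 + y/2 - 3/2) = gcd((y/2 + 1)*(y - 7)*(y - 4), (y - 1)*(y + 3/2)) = 1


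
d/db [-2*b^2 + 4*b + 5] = 4 - 4*b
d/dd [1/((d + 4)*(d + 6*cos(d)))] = (-d + (d + 4)*(6*sin(d) - 1) - 6*cos(d))/((d + 4)^2*(d + 6*cos(d))^2)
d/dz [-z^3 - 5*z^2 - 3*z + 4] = -3*z^2 - 10*z - 3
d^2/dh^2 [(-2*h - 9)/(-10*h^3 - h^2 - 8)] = 2*(4*h^2*(2*h + 9)*(15*h + 1)^2 - (60*h^2 + 4*h + (2*h + 9)*(30*h + 1))*(10*h^3 + h^2 + 8))/(10*h^3 + h^2 + 8)^3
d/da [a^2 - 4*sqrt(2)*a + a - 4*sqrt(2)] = 2*a - 4*sqrt(2) + 1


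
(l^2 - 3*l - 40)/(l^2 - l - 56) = (l + 5)/(l + 7)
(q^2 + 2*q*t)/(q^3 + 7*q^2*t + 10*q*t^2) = 1/(q + 5*t)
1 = 1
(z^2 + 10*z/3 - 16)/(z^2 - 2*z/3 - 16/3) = (z + 6)/(z + 2)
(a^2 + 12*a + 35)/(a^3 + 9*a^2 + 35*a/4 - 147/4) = 4*(a + 5)/(4*a^2 + 8*a - 21)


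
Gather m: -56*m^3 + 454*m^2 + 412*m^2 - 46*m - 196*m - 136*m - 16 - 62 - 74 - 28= -56*m^3 + 866*m^2 - 378*m - 180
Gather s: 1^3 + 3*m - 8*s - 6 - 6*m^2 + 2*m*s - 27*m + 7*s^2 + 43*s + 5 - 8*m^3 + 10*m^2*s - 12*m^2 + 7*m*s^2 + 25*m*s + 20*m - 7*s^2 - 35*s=-8*m^3 - 18*m^2 + 7*m*s^2 - 4*m + s*(10*m^2 + 27*m)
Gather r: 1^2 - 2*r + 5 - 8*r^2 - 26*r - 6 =-8*r^2 - 28*r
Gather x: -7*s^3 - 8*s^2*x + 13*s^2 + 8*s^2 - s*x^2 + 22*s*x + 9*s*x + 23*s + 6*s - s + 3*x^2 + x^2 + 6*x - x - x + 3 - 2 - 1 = -7*s^3 + 21*s^2 + 28*s + x^2*(4 - s) + x*(-8*s^2 + 31*s + 4)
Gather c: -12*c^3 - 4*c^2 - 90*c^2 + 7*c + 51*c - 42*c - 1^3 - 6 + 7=-12*c^3 - 94*c^2 + 16*c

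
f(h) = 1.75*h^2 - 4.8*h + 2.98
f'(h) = 3.5*h - 4.8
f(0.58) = 0.78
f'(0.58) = -2.77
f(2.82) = 3.36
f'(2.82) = 5.07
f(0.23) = 1.97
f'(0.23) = -4.00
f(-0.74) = 7.49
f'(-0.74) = -7.39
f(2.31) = 1.23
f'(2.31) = 3.28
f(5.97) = 36.70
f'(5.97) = 16.10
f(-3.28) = 37.55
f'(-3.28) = -16.28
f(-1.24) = 11.62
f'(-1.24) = -9.14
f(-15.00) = 468.73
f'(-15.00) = -57.30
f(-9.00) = 187.93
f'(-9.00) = -36.30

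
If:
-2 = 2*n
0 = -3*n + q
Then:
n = -1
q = -3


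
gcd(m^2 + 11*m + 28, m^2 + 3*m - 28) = m + 7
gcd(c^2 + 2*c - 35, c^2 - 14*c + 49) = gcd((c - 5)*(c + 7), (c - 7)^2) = 1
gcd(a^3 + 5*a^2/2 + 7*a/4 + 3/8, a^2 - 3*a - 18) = 1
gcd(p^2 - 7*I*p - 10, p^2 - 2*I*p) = p - 2*I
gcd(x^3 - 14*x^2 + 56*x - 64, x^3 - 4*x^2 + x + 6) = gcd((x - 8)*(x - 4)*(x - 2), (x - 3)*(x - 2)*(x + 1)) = x - 2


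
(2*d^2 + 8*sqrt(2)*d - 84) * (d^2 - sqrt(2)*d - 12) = 2*d^4 + 6*sqrt(2)*d^3 - 124*d^2 - 12*sqrt(2)*d + 1008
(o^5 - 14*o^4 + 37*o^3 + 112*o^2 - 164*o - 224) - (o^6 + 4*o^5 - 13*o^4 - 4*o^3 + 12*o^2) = -o^6 - 3*o^5 - o^4 + 41*o^3 + 100*o^2 - 164*o - 224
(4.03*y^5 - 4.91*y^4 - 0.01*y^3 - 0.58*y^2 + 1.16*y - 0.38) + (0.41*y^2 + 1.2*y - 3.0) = 4.03*y^5 - 4.91*y^4 - 0.01*y^3 - 0.17*y^2 + 2.36*y - 3.38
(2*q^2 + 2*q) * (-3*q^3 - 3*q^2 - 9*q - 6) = -6*q^5 - 12*q^4 - 24*q^3 - 30*q^2 - 12*q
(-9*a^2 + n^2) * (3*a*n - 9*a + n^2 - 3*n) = -27*a^3*n + 81*a^3 - 9*a^2*n^2 + 27*a^2*n + 3*a*n^3 - 9*a*n^2 + n^4 - 3*n^3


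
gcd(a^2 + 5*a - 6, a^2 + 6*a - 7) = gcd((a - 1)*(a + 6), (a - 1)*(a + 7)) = a - 1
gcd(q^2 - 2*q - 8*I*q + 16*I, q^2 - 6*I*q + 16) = q - 8*I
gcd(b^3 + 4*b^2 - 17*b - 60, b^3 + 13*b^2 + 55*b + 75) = b^2 + 8*b + 15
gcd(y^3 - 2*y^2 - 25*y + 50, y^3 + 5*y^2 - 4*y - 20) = y^2 + 3*y - 10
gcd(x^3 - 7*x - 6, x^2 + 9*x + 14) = x + 2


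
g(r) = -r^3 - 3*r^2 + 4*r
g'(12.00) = -500.00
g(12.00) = -2112.00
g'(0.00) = 4.00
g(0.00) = 0.00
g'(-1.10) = 6.97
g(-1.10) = -6.70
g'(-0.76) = 6.83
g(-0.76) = -4.33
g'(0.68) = -1.47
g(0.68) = 1.02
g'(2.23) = -24.30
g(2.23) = -17.09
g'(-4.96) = -40.04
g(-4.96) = 28.38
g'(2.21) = -23.91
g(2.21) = -16.61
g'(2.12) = -22.20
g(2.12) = -14.53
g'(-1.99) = 4.06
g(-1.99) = -11.96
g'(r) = -3*r^2 - 6*r + 4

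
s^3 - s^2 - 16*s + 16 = (s - 4)*(s - 1)*(s + 4)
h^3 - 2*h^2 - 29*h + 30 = (h - 6)*(h - 1)*(h + 5)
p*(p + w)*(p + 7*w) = p^3 + 8*p^2*w + 7*p*w^2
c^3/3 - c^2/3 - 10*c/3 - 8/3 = (c/3 + 1/3)*(c - 4)*(c + 2)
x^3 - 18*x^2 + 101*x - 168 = (x - 8)*(x - 7)*(x - 3)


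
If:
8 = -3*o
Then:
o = -8/3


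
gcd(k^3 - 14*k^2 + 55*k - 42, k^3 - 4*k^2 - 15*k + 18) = k^2 - 7*k + 6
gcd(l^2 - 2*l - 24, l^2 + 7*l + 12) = l + 4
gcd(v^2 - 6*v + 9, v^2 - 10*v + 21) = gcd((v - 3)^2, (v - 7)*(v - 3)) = v - 3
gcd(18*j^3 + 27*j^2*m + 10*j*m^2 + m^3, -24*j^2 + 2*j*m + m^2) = 6*j + m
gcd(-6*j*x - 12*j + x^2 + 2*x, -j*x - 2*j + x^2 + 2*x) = x + 2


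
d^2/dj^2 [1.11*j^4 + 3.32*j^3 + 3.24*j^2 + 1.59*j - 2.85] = 13.32*j^2 + 19.92*j + 6.48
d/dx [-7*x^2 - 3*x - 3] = -14*x - 3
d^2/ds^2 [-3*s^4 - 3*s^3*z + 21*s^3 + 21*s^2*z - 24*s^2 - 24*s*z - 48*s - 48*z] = -36*s^2 - 18*s*z + 126*s + 42*z - 48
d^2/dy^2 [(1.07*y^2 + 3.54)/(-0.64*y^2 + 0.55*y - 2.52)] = (4.44089209850063e-16*y^4 - 0.75328*y^3 + 1.654272*y^2 + 7.47648*y - 4.312932)/(0.262144*y^6 - 0.67584*y^5 + 3.677376*y^4 - 5.488615*y^3 + 14.479668*y^2 - 10.47816*y + 16.003008)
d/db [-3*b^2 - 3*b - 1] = -6*b - 3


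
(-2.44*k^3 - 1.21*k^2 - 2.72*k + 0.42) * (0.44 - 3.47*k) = 8.4668*k^4 + 3.1251*k^3 + 8.906*k^2 - 2.6542*k + 0.1848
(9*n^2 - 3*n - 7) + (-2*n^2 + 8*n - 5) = 7*n^2 + 5*n - 12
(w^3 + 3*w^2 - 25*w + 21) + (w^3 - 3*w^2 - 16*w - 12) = 2*w^3 - 41*w + 9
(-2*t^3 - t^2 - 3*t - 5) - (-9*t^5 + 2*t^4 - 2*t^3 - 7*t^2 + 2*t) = 9*t^5 - 2*t^4 + 6*t^2 - 5*t - 5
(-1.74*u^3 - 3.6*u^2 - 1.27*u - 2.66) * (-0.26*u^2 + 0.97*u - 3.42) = 0.4524*u^5 - 0.7518*u^4 + 2.789*u^3 + 11.7717*u^2 + 1.7632*u + 9.0972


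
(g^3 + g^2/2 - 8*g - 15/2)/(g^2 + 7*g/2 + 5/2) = g - 3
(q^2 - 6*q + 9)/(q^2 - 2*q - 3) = (q - 3)/(q + 1)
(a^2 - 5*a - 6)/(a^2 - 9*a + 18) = (a + 1)/(a - 3)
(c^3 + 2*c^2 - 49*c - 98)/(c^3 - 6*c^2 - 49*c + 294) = (c + 2)/(c - 6)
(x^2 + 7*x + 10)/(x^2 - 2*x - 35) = (x + 2)/(x - 7)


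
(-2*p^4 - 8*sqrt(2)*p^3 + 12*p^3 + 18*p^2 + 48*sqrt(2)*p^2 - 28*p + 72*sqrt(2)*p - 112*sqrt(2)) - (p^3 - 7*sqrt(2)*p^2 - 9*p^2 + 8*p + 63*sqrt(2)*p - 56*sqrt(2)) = -2*p^4 - 8*sqrt(2)*p^3 + 11*p^3 + 27*p^2 + 55*sqrt(2)*p^2 - 36*p + 9*sqrt(2)*p - 56*sqrt(2)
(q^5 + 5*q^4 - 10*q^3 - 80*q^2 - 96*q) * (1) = q^5 + 5*q^4 - 10*q^3 - 80*q^2 - 96*q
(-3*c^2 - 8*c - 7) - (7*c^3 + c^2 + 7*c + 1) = -7*c^3 - 4*c^2 - 15*c - 8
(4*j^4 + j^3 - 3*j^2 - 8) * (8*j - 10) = 32*j^5 - 32*j^4 - 34*j^3 + 30*j^2 - 64*j + 80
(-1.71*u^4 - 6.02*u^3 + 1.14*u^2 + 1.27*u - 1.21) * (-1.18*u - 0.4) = 2.0178*u^5 + 7.7876*u^4 + 1.0628*u^3 - 1.9546*u^2 + 0.9198*u + 0.484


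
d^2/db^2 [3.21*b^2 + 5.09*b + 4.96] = 6.42000000000000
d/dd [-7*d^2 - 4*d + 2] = -14*d - 4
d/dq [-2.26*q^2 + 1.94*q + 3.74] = 1.94 - 4.52*q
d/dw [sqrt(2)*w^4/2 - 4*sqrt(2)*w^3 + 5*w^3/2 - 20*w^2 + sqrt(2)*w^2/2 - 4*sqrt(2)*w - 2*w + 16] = 2*sqrt(2)*w^3 - 12*sqrt(2)*w^2 + 15*w^2/2 - 40*w + sqrt(2)*w - 4*sqrt(2) - 2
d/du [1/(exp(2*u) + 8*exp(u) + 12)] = 2*(-exp(u) - 4)*exp(u)/(exp(2*u) + 8*exp(u) + 12)^2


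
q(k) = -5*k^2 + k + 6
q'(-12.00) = 121.00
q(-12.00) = -726.00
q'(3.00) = -29.00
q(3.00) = -36.00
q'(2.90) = -28.00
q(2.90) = -33.15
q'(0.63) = -5.30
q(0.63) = 4.65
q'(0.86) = -7.60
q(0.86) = 3.16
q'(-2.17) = 22.70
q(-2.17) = -19.71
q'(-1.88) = 19.80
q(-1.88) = -13.55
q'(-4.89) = 49.90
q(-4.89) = -118.45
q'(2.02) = -19.20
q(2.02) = -12.38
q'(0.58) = -4.80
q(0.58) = 4.90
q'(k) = 1 - 10*k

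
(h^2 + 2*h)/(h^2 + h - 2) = h/(h - 1)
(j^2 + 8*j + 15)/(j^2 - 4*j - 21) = (j + 5)/(j - 7)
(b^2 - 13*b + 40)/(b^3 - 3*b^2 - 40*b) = (b - 5)/(b*(b + 5))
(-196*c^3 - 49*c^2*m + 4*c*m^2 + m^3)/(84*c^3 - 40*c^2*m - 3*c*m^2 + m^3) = (-28*c^2 - 11*c*m - m^2)/(12*c^2 - 4*c*m - m^2)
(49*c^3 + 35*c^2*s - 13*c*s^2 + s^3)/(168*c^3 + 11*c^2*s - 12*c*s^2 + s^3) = (-7*c^2 - 6*c*s + s^2)/(-24*c^2 - 5*c*s + s^2)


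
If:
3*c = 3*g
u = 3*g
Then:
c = u/3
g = u/3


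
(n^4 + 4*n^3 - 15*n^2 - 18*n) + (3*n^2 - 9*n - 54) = n^4 + 4*n^3 - 12*n^2 - 27*n - 54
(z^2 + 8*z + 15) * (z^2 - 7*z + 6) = z^4 + z^3 - 35*z^2 - 57*z + 90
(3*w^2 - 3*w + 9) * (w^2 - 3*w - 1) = 3*w^4 - 12*w^3 + 15*w^2 - 24*w - 9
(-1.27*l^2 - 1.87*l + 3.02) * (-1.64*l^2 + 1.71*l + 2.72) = 2.0828*l^4 + 0.8951*l^3 - 11.6049*l^2 + 0.0777999999999999*l + 8.2144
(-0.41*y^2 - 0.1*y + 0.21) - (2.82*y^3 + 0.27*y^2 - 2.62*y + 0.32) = -2.82*y^3 - 0.68*y^2 + 2.52*y - 0.11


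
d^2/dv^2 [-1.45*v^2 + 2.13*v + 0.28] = -2.90000000000000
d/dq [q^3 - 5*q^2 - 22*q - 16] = 3*q^2 - 10*q - 22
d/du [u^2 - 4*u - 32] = 2*u - 4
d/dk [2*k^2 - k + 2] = 4*k - 1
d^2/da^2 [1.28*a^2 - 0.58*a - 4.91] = 2.56000000000000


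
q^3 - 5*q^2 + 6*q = q*(q - 3)*(q - 2)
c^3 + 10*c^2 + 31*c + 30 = (c + 2)*(c + 3)*(c + 5)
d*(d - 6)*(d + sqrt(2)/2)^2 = d^4 - 6*d^3 + sqrt(2)*d^3 - 6*sqrt(2)*d^2 + d^2/2 - 3*d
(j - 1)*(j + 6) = j^2 + 5*j - 6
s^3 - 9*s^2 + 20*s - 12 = (s - 6)*(s - 2)*(s - 1)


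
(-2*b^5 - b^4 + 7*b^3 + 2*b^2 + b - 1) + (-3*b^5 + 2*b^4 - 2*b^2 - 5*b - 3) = -5*b^5 + b^4 + 7*b^3 - 4*b - 4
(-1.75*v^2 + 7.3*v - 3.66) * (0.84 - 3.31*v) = 5.7925*v^3 - 25.633*v^2 + 18.2466*v - 3.0744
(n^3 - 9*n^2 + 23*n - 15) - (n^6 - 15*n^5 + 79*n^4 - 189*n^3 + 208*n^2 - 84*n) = -n^6 + 15*n^5 - 79*n^4 + 190*n^3 - 217*n^2 + 107*n - 15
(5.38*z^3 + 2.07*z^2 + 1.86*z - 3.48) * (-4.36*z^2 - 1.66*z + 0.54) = -23.4568*z^5 - 17.956*z^4 - 8.6406*z^3 + 13.203*z^2 + 6.7812*z - 1.8792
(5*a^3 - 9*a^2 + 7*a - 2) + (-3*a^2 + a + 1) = 5*a^3 - 12*a^2 + 8*a - 1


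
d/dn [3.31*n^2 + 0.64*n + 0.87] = 6.62*n + 0.64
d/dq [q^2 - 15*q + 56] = 2*q - 15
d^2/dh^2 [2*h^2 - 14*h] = 4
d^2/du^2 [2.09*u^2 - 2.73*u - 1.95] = 4.18000000000000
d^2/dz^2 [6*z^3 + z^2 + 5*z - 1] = 36*z + 2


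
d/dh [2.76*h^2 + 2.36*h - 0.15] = 5.52*h + 2.36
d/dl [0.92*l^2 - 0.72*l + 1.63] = 1.84*l - 0.72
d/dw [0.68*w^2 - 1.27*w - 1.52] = 1.36*w - 1.27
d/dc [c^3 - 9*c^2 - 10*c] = 3*c^2 - 18*c - 10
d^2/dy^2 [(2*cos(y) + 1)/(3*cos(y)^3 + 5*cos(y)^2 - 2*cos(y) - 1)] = 64*(-762*(1 - cos(y)^2)^2 + 288*sin(y)^6 - 72*cos(y)^7 + 117*cos(y)^6 - 155*cos(y)^5 + 307*cos(y)^3 - 494*cos(y)^2 + 18*cos(y) + 484)/(20*cos(y)^2 + cos(y) + 3*cos(3*y) - 4)^3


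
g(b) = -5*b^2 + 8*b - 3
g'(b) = 8 - 10*b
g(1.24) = -0.77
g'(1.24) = -4.40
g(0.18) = -1.72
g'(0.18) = 6.20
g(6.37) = -154.92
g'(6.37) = -55.70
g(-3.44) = -89.69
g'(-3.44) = 42.40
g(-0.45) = -7.61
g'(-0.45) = 12.50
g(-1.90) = -36.25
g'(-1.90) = 27.00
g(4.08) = -53.59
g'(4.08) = -32.80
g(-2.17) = -43.90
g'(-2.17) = 29.70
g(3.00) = -24.00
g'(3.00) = -22.00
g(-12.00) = -819.00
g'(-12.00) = 128.00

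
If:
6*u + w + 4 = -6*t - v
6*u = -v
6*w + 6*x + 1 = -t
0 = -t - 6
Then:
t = -6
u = -v/6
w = 32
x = -187/6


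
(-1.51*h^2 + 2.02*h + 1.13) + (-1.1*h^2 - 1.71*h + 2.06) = -2.61*h^2 + 0.31*h + 3.19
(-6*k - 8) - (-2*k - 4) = -4*k - 4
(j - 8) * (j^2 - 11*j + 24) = j^3 - 19*j^2 + 112*j - 192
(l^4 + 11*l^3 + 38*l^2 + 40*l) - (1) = l^4 + 11*l^3 + 38*l^2 + 40*l - 1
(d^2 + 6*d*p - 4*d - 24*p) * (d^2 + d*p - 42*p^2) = d^4 + 7*d^3*p - 4*d^3 - 36*d^2*p^2 - 28*d^2*p - 252*d*p^3 + 144*d*p^2 + 1008*p^3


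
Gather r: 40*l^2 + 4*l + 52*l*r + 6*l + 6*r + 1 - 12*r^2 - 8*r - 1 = 40*l^2 + 10*l - 12*r^2 + r*(52*l - 2)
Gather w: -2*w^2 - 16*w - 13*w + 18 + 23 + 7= -2*w^2 - 29*w + 48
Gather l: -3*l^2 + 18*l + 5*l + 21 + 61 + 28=-3*l^2 + 23*l + 110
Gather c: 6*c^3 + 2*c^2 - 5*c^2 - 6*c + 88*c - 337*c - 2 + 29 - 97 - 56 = 6*c^3 - 3*c^2 - 255*c - 126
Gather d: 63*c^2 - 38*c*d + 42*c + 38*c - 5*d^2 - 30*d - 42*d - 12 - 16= 63*c^2 + 80*c - 5*d^2 + d*(-38*c - 72) - 28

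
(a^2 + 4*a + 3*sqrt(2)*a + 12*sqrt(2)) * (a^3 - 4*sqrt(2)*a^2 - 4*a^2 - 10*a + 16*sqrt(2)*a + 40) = a^5 - sqrt(2)*a^4 - 50*a^3 - 14*sqrt(2)*a^2 + 544*a + 480*sqrt(2)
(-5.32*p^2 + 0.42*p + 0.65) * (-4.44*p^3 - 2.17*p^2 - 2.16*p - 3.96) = 23.6208*p^5 + 9.6796*p^4 + 7.6938*p^3 + 18.7495*p^2 - 3.0672*p - 2.574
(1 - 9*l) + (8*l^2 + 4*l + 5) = 8*l^2 - 5*l + 6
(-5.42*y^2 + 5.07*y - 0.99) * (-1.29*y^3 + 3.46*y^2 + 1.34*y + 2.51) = 6.9918*y^5 - 25.2935*y^4 + 11.5565*y^3 - 10.2358*y^2 + 11.3991*y - 2.4849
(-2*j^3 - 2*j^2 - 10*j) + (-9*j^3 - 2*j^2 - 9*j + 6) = -11*j^3 - 4*j^2 - 19*j + 6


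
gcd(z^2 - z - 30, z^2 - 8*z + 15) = 1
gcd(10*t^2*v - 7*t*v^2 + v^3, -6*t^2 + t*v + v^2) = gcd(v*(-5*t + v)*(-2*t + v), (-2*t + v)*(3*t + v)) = 2*t - v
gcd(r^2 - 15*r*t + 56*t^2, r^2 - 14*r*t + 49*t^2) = r - 7*t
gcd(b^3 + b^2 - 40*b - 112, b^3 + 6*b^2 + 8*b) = b + 4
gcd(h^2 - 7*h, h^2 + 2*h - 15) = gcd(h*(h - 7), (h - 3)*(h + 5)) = 1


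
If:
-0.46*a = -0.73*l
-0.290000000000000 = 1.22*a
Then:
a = -0.24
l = -0.15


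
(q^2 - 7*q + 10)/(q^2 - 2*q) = (q - 5)/q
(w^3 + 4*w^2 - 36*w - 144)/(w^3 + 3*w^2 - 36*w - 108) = (w + 4)/(w + 3)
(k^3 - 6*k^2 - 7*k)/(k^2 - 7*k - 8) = k*(k - 7)/(k - 8)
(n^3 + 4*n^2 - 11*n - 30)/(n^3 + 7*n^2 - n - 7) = (n^3 + 4*n^2 - 11*n - 30)/(n^3 + 7*n^2 - n - 7)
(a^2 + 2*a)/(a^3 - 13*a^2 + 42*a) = (a + 2)/(a^2 - 13*a + 42)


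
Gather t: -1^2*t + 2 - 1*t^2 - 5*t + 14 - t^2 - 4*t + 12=-2*t^2 - 10*t + 28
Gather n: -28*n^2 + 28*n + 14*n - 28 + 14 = -28*n^2 + 42*n - 14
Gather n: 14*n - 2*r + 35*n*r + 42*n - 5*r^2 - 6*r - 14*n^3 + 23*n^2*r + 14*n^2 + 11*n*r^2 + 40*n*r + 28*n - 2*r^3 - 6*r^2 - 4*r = -14*n^3 + n^2*(23*r + 14) + n*(11*r^2 + 75*r + 84) - 2*r^3 - 11*r^2 - 12*r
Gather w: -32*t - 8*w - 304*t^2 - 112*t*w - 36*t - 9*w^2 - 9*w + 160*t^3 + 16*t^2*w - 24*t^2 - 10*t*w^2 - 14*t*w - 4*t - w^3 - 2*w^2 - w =160*t^3 - 328*t^2 - 72*t - w^3 + w^2*(-10*t - 11) + w*(16*t^2 - 126*t - 18)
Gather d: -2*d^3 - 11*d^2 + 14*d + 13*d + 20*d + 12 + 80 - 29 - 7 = -2*d^3 - 11*d^2 + 47*d + 56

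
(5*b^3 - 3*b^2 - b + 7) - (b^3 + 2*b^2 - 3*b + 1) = 4*b^3 - 5*b^2 + 2*b + 6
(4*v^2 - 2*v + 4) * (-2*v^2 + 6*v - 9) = -8*v^4 + 28*v^3 - 56*v^2 + 42*v - 36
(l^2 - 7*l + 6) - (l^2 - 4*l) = 6 - 3*l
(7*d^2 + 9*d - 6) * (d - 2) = 7*d^3 - 5*d^2 - 24*d + 12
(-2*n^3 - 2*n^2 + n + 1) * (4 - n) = 2*n^4 - 6*n^3 - 9*n^2 + 3*n + 4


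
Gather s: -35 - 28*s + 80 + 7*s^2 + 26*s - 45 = 7*s^2 - 2*s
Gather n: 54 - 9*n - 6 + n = 48 - 8*n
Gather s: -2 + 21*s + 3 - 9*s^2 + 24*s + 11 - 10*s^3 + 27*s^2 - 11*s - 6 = -10*s^3 + 18*s^2 + 34*s + 6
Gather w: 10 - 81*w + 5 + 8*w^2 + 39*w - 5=8*w^2 - 42*w + 10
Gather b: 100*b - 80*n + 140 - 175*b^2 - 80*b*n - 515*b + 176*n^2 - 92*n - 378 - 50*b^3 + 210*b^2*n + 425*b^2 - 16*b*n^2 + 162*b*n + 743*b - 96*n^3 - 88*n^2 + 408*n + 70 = -50*b^3 + b^2*(210*n + 250) + b*(-16*n^2 + 82*n + 328) - 96*n^3 + 88*n^2 + 236*n - 168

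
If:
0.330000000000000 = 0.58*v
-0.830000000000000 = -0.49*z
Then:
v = 0.57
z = 1.69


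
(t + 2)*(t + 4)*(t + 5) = t^3 + 11*t^2 + 38*t + 40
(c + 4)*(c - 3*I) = c^2 + 4*c - 3*I*c - 12*I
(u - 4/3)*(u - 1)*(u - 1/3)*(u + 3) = u^4 + u^3/3 - 53*u^2/9 + 53*u/9 - 4/3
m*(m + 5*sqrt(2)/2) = m^2 + 5*sqrt(2)*m/2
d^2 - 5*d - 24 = (d - 8)*(d + 3)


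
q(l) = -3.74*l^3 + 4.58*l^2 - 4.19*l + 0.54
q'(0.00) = -4.19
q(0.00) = 0.54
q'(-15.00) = -2666.09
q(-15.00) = 13716.39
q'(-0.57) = -13.06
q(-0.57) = 5.11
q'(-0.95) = -23.02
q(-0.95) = 11.86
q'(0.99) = -6.12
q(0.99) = -2.75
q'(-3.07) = -138.06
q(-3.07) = 164.78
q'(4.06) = -151.95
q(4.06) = -191.27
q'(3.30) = -96.15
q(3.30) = -97.82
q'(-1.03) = -25.53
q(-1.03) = 13.80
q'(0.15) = -3.07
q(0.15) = 0.00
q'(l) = -11.22*l^2 + 9.16*l - 4.19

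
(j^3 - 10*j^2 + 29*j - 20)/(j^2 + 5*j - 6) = (j^2 - 9*j + 20)/(j + 6)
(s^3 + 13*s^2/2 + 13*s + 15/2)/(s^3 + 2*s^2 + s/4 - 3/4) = 2*(2*s^2 + 11*s + 15)/(4*s^2 + 4*s - 3)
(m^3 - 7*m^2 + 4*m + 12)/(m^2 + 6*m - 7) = (m^3 - 7*m^2 + 4*m + 12)/(m^2 + 6*m - 7)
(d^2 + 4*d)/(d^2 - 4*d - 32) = d/(d - 8)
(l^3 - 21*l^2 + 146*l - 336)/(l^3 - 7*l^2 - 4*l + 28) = (l^2 - 14*l + 48)/(l^2 - 4)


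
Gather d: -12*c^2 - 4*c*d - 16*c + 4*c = -12*c^2 - 4*c*d - 12*c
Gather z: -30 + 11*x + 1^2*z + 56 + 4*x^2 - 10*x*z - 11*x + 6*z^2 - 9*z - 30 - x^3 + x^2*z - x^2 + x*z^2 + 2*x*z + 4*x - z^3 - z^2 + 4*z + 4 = -x^3 + 3*x^2 + 4*x - z^3 + z^2*(x + 5) + z*(x^2 - 8*x - 4)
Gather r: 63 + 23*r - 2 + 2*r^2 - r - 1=2*r^2 + 22*r + 60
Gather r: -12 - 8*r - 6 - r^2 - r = -r^2 - 9*r - 18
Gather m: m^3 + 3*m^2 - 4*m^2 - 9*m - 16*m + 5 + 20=m^3 - m^2 - 25*m + 25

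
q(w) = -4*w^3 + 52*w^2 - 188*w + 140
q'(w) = -12*w^2 + 104*w - 188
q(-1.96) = 738.36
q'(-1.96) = -437.94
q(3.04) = -63.33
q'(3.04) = 17.26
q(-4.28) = 2210.81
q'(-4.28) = -852.94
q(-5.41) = 3312.38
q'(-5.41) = -1101.86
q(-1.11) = 418.22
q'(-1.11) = -318.23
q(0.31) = 86.60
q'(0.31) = -156.91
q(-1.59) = 586.46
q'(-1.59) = -383.70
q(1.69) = -48.51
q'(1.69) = -46.51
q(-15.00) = 28160.00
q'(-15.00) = -4448.00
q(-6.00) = 4004.00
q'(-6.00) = -1244.00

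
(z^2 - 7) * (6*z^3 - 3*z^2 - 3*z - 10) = 6*z^5 - 3*z^4 - 45*z^3 + 11*z^2 + 21*z + 70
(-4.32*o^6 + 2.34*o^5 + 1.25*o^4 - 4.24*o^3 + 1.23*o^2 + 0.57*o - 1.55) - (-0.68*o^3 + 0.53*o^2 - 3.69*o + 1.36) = -4.32*o^6 + 2.34*o^5 + 1.25*o^4 - 3.56*o^3 + 0.7*o^2 + 4.26*o - 2.91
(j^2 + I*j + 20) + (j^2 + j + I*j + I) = 2*j^2 + j + 2*I*j + 20 + I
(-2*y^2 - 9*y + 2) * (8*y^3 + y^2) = -16*y^5 - 74*y^4 + 7*y^3 + 2*y^2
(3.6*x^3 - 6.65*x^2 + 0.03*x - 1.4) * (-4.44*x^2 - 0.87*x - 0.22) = -15.984*x^5 + 26.394*x^4 + 4.8603*x^3 + 7.6529*x^2 + 1.2114*x + 0.308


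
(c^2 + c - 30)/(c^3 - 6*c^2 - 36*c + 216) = (c - 5)/(c^2 - 12*c + 36)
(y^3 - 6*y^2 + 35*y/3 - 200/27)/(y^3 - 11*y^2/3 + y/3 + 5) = (9*y^2 - 39*y + 40)/(9*(y^2 - 2*y - 3))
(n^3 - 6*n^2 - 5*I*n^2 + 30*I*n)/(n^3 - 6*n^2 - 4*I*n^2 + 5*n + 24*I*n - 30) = n/(n + I)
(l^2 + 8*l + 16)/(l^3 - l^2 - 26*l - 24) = (l + 4)/(l^2 - 5*l - 6)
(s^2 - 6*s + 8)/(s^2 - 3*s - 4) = (s - 2)/(s + 1)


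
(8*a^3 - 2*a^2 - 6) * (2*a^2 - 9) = 16*a^5 - 4*a^4 - 72*a^3 + 6*a^2 + 54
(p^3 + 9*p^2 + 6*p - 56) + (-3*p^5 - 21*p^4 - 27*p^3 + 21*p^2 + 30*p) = -3*p^5 - 21*p^4 - 26*p^3 + 30*p^2 + 36*p - 56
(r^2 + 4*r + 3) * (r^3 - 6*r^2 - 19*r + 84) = r^5 - 2*r^4 - 40*r^3 - 10*r^2 + 279*r + 252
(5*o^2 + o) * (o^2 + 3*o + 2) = 5*o^4 + 16*o^3 + 13*o^2 + 2*o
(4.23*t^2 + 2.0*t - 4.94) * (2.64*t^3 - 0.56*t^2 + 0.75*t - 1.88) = 11.1672*t^5 + 2.9112*t^4 - 10.9891*t^3 - 3.686*t^2 - 7.465*t + 9.2872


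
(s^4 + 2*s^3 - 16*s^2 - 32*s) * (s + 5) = s^5 + 7*s^4 - 6*s^3 - 112*s^2 - 160*s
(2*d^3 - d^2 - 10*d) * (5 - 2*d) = -4*d^4 + 12*d^3 + 15*d^2 - 50*d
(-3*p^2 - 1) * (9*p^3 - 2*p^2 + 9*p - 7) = -27*p^5 + 6*p^4 - 36*p^3 + 23*p^2 - 9*p + 7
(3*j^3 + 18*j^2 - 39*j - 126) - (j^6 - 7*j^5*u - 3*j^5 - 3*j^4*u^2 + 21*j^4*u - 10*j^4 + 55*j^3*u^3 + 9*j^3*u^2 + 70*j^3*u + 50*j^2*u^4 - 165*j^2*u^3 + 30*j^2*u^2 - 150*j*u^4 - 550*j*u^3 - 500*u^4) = -j^6 + 7*j^5*u + 3*j^5 + 3*j^4*u^2 - 21*j^4*u + 10*j^4 - 55*j^3*u^3 - 9*j^3*u^2 - 70*j^3*u + 3*j^3 - 50*j^2*u^4 + 165*j^2*u^3 - 30*j^2*u^2 + 18*j^2 + 150*j*u^4 + 550*j*u^3 - 39*j + 500*u^4 - 126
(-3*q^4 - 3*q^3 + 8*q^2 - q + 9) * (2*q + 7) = -6*q^5 - 27*q^4 - 5*q^3 + 54*q^2 + 11*q + 63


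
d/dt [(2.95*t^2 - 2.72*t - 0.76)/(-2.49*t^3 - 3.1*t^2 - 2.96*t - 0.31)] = (7.3455*t^4 - 13.5456*t^3 - 22.8412*t^2 - 6.541*t - 1.4064)/(6.2001*t^6 + 15.438*t^5 + 24.3508*t^4 + 19.8958*t^3 + 10.6836*t^2 + 1.8352*t + 0.0961)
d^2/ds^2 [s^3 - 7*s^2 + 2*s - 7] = 6*s - 14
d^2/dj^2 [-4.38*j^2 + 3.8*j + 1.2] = -8.76000000000000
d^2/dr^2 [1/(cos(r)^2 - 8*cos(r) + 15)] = 2*(-2*sin(r)^4 + 3*sin(r)^2 - 75*cos(r) + 3*cos(3*r) + 48)/((cos(r) - 5)^3*(cos(r) - 3)^3)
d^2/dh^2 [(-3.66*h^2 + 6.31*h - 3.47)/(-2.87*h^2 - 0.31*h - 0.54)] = (-110.462282*h^3 + 137.45865*h^2 + 77.198982*h - 5.841578)/(23.639903*h^6 + 7.660317*h^5 + 14.171199*h^4 + 2.912419*h^3 + 2.666358*h^2 + 0.271188*h + 0.157464)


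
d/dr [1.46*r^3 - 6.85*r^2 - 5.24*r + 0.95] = 4.38*r^2 - 13.7*r - 5.24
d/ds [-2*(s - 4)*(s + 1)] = 6 - 4*s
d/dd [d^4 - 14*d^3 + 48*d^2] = 2*d*(2*d^2 - 21*d + 48)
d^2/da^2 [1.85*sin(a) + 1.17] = -1.85*sin(a)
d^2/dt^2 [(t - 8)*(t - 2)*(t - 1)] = 6*t - 22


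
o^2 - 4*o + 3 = (o - 3)*(o - 1)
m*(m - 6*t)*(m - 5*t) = m^3 - 11*m^2*t + 30*m*t^2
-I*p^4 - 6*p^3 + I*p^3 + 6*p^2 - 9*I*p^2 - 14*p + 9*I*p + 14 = (p - 7*I)*(p - I)*(p + 2*I)*(-I*p + I)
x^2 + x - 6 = (x - 2)*(x + 3)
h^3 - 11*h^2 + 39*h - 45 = (h - 5)*(h - 3)^2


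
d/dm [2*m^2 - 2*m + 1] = 4*m - 2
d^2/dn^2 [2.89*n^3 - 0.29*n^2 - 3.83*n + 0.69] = 17.34*n - 0.58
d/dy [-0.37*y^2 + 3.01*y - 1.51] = 3.01 - 0.74*y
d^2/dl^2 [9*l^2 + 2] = 18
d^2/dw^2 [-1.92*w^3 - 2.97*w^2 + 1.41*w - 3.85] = -11.52*w - 5.94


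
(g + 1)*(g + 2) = g^2 + 3*g + 2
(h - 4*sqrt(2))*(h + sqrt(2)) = h^2 - 3*sqrt(2)*h - 8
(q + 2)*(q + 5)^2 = q^3 + 12*q^2 + 45*q + 50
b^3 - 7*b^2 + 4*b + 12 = (b - 6)*(b - 2)*(b + 1)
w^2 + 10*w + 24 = (w + 4)*(w + 6)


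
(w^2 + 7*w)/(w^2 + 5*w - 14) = w/(w - 2)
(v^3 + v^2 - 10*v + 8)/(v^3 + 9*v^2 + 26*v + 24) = (v^2 - 3*v + 2)/(v^2 + 5*v + 6)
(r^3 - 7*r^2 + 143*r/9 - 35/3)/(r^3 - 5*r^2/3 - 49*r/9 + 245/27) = 3*(r - 3)/(3*r + 7)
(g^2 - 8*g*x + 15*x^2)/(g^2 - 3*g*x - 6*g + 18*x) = (g - 5*x)/(g - 6)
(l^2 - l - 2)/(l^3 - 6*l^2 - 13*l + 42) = (l + 1)/(l^2 - 4*l - 21)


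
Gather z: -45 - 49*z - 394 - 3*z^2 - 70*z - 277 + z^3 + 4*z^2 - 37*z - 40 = z^3 + z^2 - 156*z - 756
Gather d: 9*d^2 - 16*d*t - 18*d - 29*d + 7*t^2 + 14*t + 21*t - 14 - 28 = 9*d^2 + d*(-16*t - 47) + 7*t^2 + 35*t - 42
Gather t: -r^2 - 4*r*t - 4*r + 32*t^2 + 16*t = -r^2 - 4*r + 32*t^2 + t*(16 - 4*r)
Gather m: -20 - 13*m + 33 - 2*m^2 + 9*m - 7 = -2*m^2 - 4*m + 6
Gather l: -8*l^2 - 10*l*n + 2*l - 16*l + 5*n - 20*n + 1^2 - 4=-8*l^2 + l*(-10*n - 14) - 15*n - 3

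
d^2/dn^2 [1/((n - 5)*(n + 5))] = 2*(3*n^2 + 25)/(n^6 - 75*n^4 + 1875*n^2 - 15625)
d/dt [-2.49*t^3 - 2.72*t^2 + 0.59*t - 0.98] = -7.47*t^2 - 5.44*t + 0.59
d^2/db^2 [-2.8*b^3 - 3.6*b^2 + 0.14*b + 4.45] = -16.8*b - 7.2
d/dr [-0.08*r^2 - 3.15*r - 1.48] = -0.16*r - 3.15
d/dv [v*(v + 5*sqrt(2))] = 2*v + 5*sqrt(2)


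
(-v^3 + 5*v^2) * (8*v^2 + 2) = -8*v^5 + 40*v^4 - 2*v^3 + 10*v^2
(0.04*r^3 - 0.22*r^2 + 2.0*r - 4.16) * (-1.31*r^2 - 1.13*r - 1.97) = -0.0524*r^5 + 0.243*r^4 - 2.4502*r^3 + 3.623*r^2 + 0.7608*r + 8.1952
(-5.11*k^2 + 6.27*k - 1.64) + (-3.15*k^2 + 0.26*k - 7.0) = -8.26*k^2 + 6.53*k - 8.64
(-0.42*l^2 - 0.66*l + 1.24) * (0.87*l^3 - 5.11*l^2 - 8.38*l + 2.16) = -0.3654*l^5 + 1.572*l^4 + 7.971*l^3 - 1.7128*l^2 - 11.8168*l + 2.6784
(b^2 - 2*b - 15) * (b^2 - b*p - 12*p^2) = b^4 - b^3*p - 2*b^3 - 12*b^2*p^2 + 2*b^2*p - 15*b^2 + 24*b*p^2 + 15*b*p + 180*p^2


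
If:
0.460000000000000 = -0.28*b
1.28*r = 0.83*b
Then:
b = -1.64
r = -1.07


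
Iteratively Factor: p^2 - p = (p - 1)*(p)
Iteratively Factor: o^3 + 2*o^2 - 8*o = (o - 2)*(o^2 + 4*o) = (o - 2)*(o + 4)*(o)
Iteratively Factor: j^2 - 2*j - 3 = (j + 1)*(j - 3)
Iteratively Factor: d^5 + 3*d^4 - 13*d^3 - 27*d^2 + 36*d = (d)*(d^4 + 3*d^3 - 13*d^2 - 27*d + 36) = d*(d - 1)*(d^3 + 4*d^2 - 9*d - 36) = d*(d - 3)*(d - 1)*(d^2 + 7*d + 12) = d*(d - 3)*(d - 1)*(d + 4)*(d + 3)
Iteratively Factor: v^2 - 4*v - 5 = (v + 1)*(v - 5)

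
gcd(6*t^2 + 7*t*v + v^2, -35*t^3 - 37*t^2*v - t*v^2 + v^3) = t + v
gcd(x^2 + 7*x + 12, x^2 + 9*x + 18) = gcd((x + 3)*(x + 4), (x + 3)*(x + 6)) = x + 3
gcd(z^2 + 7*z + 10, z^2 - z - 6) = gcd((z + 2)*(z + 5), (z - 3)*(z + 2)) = z + 2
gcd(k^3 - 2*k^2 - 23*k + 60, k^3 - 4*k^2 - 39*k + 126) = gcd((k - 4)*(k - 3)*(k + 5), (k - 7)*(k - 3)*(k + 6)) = k - 3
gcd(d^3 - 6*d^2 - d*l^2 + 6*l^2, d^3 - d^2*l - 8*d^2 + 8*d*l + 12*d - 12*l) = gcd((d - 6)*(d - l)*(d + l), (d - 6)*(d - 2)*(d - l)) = d^2 - d*l - 6*d + 6*l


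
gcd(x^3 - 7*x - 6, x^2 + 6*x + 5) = x + 1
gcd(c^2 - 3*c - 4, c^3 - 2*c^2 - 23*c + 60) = c - 4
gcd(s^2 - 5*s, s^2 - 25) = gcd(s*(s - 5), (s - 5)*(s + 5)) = s - 5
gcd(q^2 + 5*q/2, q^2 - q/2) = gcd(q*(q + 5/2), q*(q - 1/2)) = q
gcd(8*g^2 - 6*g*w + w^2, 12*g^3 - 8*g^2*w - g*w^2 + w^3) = -2*g + w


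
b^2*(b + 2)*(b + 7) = b^4 + 9*b^3 + 14*b^2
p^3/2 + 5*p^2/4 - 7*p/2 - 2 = (p/2 + 1/4)*(p - 2)*(p + 4)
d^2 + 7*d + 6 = (d + 1)*(d + 6)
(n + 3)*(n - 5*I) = n^2 + 3*n - 5*I*n - 15*I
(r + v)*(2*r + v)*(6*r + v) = 12*r^3 + 20*r^2*v + 9*r*v^2 + v^3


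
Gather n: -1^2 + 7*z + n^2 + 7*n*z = n^2 + 7*n*z + 7*z - 1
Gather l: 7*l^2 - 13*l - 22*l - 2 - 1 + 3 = 7*l^2 - 35*l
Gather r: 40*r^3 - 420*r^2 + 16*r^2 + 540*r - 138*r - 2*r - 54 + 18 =40*r^3 - 404*r^2 + 400*r - 36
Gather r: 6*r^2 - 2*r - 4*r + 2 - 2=6*r^2 - 6*r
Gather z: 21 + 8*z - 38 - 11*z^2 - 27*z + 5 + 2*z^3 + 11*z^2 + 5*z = 2*z^3 - 14*z - 12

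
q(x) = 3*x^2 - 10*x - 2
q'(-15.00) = -100.00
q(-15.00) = 823.00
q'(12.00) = 62.00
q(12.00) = 310.00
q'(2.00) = 2.00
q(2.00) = -10.00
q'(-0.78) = -14.68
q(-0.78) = 7.63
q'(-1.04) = -16.24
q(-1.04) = 11.64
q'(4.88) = 19.28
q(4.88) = 20.64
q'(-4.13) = -34.78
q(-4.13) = 90.47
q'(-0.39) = -12.34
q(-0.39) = 2.36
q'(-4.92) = -39.52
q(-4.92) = 119.82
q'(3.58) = 11.48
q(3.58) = 0.65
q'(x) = 6*x - 10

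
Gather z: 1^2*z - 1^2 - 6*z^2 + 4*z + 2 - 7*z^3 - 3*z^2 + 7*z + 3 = -7*z^3 - 9*z^2 + 12*z + 4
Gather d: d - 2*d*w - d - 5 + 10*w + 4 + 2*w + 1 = -2*d*w + 12*w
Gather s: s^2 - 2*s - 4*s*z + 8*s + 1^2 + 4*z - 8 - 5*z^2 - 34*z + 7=s^2 + s*(6 - 4*z) - 5*z^2 - 30*z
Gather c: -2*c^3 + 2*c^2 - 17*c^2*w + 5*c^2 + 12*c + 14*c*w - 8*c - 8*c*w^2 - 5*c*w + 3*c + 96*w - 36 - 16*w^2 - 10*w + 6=-2*c^3 + c^2*(7 - 17*w) + c*(-8*w^2 + 9*w + 7) - 16*w^2 + 86*w - 30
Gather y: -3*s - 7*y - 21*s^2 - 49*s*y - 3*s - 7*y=-21*s^2 - 6*s + y*(-49*s - 14)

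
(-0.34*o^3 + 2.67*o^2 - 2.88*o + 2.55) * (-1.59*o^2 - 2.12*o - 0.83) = 0.5406*o^5 - 3.5245*o^4 - 0.798999999999999*o^3 - 0.165*o^2 - 3.0156*o - 2.1165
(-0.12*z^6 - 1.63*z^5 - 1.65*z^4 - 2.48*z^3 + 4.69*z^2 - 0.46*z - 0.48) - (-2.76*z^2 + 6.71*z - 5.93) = -0.12*z^6 - 1.63*z^5 - 1.65*z^4 - 2.48*z^3 + 7.45*z^2 - 7.17*z + 5.45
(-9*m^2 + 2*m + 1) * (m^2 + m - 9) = -9*m^4 - 7*m^3 + 84*m^2 - 17*m - 9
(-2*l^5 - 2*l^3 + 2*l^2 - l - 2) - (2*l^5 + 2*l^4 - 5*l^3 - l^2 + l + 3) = -4*l^5 - 2*l^4 + 3*l^3 + 3*l^2 - 2*l - 5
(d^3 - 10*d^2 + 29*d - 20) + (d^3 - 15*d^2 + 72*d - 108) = 2*d^3 - 25*d^2 + 101*d - 128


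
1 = 1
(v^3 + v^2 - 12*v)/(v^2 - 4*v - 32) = v*(v - 3)/(v - 8)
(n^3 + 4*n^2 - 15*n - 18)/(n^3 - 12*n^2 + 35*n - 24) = (n^2 + 7*n + 6)/(n^2 - 9*n + 8)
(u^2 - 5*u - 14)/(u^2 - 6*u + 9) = (u^2 - 5*u - 14)/(u^2 - 6*u + 9)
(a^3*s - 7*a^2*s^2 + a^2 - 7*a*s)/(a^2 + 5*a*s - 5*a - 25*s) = a*(a^2*s - 7*a*s^2 + a - 7*s)/(a^2 + 5*a*s - 5*a - 25*s)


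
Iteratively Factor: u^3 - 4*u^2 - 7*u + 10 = (u - 1)*(u^2 - 3*u - 10) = (u - 1)*(u + 2)*(u - 5)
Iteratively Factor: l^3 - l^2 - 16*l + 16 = (l + 4)*(l^2 - 5*l + 4) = (l - 1)*(l + 4)*(l - 4)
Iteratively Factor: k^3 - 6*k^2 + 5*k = (k - 5)*(k^2 - k) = (k - 5)*(k - 1)*(k)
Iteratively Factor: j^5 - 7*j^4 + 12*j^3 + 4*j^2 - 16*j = (j - 2)*(j^4 - 5*j^3 + 2*j^2 + 8*j) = (j - 2)^2*(j^3 - 3*j^2 - 4*j) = (j - 2)^2*(j + 1)*(j^2 - 4*j) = (j - 4)*(j - 2)^2*(j + 1)*(j)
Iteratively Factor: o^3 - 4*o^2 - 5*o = (o)*(o^2 - 4*o - 5) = o*(o + 1)*(o - 5)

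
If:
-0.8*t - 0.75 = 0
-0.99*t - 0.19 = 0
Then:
No Solution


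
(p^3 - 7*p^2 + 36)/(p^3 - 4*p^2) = (p^3 - 7*p^2 + 36)/(p^2*(p - 4))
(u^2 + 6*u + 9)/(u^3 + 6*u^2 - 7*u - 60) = (u^2 + 6*u + 9)/(u^3 + 6*u^2 - 7*u - 60)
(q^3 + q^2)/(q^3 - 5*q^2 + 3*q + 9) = q^2/(q^2 - 6*q + 9)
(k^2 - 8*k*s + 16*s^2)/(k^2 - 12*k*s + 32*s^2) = (-k + 4*s)/(-k + 8*s)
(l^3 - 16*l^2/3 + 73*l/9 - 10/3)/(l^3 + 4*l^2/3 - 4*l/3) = (l^2 - 14*l/3 + 5)/(l*(l + 2))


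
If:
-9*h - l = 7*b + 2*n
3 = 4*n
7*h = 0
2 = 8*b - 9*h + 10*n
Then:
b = -11/16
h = 0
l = 53/16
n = 3/4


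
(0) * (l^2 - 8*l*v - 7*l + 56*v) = 0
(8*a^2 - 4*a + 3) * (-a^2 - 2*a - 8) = -8*a^4 - 12*a^3 - 59*a^2 + 26*a - 24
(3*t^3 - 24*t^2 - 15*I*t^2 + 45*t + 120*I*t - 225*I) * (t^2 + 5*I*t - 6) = 3*t^5 - 24*t^4 + 102*t^3 - 456*t^2 + 90*I*t^2 + 855*t - 720*I*t + 1350*I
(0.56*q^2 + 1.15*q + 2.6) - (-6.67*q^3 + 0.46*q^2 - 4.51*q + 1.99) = 6.67*q^3 + 0.1*q^2 + 5.66*q + 0.61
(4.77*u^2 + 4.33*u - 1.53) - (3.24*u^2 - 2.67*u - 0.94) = 1.53*u^2 + 7.0*u - 0.59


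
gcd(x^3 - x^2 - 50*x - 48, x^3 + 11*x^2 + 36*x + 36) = x + 6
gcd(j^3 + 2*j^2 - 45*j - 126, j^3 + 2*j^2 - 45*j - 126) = j^3 + 2*j^2 - 45*j - 126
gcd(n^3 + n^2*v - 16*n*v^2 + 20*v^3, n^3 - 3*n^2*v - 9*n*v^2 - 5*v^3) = 1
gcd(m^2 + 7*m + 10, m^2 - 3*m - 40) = m + 5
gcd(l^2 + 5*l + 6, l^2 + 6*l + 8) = l + 2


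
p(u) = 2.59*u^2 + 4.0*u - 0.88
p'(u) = 5.18*u + 4.0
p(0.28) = 0.44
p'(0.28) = 5.45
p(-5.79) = 62.79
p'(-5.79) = -25.99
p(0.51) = 1.83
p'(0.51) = 6.64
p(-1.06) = -2.21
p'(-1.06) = -1.49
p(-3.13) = 11.97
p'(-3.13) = -12.21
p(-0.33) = -1.92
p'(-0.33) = 2.29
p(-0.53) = -2.27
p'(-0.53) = 1.25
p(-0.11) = -1.29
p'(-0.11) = 3.43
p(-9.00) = 172.91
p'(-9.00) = -42.62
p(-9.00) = 172.91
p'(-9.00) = -42.62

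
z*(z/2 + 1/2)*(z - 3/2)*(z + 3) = z^4/2 + 5*z^3/4 - 3*z^2/2 - 9*z/4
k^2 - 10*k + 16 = (k - 8)*(k - 2)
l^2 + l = l*(l + 1)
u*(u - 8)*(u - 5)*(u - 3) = u^4 - 16*u^3 + 79*u^2 - 120*u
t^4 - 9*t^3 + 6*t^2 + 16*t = t*(t - 8)*(t - 2)*(t + 1)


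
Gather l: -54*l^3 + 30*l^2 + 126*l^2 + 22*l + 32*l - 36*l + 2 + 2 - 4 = -54*l^3 + 156*l^2 + 18*l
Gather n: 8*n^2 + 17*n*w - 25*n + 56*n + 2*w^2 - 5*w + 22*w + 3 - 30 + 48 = 8*n^2 + n*(17*w + 31) + 2*w^2 + 17*w + 21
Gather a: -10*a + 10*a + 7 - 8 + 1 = 0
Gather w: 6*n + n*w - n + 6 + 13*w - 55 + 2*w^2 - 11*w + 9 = 5*n + 2*w^2 + w*(n + 2) - 40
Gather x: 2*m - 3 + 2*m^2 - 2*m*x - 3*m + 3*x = 2*m^2 - m + x*(3 - 2*m) - 3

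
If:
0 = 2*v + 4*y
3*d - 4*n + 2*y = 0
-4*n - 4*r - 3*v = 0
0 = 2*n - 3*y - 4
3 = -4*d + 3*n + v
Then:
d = -16/17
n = -35/17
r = -2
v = 92/17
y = -46/17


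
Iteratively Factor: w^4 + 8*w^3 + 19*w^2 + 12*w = (w + 1)*(w^3 + 7*w^2 + 12*w) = (w + 1)*(w + 3)*(w^2 + 4*w) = w*(w + 1)*(w + 3)*(w + 4)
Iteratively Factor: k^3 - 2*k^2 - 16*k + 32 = (k - 4)*(k^2 + 2*k - 8) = (k - 4)*(k + 4)*(k - 2)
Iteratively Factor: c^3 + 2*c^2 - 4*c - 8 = (c + 2)*(c^2 - 4) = (c - 2)*(c + 2)*(c + 2)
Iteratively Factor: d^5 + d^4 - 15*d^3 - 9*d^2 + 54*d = (d + 3)*(d^4 - 2*d^3 - 9*d^2 + 18*d) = d*(d + 3)*(d^3 - 2*d^2 - 9*d + 18) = d*(d - 2)*(d + 3)*(d^2 - 9) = d*(d - 2)*(d + 3)^2*(d - 3)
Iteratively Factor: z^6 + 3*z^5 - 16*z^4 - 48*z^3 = (z - 4)*(z^5 + 7*z^4 + 12*z^3) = z*(z - 4)*(z^4 + 7*z^3 + 12*z^2) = z^2*(z - 4)*(z^3 + 7*z^2 + 12*z) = z^2*(z - 4)*(z + 3)*(z^2 + 4*z) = z^2*(z - 4)*(z + 3)*(z + 4)*(z)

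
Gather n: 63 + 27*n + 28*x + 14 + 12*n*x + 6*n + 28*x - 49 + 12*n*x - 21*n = n*(24*x + 12) + 56*x + 28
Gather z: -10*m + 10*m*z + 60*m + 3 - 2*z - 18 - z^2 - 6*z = 50*m - z^2 + z*(10*m - 8) - 15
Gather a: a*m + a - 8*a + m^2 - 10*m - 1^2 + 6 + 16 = a*(m - 7) + m^2 - 10*m + 21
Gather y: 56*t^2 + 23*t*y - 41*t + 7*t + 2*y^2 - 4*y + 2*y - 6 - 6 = 56*t^2 - 34*t + 2*y^2 + y*(23*t - 2) - 12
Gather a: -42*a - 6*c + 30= -42*a - 6*c + 30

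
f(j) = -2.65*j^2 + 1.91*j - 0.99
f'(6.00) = -29.89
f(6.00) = -84.93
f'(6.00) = -29.89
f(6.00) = -84.93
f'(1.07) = -3.76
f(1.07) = -1.98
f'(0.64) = -1.48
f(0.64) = -0.85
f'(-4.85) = 27.62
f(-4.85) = -72.59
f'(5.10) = -25.12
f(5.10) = -60.18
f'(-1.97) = 12.35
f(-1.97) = -15.04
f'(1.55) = -6.30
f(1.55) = -4.40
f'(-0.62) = 5.20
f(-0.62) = -3.19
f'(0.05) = 1.64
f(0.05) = -0.90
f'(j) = 1.91 - 5.3*j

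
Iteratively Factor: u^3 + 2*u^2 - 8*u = (u)*(u^2 + 2*u - 8) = u*(u - 2)*(u + 4)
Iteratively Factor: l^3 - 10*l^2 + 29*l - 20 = (l - 1)*(l^2 - 9*l + 20) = (l - 5)*(l - 1)*(l - 4)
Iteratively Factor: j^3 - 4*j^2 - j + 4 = (j + 1)*(j^2 - 5*j + 4) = (j - 1)*(j + 1)*(j - 4)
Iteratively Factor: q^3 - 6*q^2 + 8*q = (q)*(q^2 - 6*q + 8) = q*(q - 2)*(q - 4)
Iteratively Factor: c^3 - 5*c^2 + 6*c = (c - 2)*(c^2 - 3*c) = c*(c - 2)*(c - 3)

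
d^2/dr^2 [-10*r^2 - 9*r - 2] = -20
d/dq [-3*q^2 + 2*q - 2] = 2 - 6*q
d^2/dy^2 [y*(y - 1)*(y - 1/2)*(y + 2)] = 12*y^2 + 3*y - 5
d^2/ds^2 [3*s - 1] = 0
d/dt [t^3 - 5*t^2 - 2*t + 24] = 3*t^2 - 10*t - 2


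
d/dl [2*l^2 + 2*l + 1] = 4*l + 2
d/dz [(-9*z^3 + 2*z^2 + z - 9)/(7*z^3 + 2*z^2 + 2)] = (-32*z^4 - 14*z^3 + 133*z^2 + 44*z + 2)/(49*z^6 + 28*z^5 + 4*z^4 + 28*z^3 + 8*z^2 + 4)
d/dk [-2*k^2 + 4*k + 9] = 4 - 4*k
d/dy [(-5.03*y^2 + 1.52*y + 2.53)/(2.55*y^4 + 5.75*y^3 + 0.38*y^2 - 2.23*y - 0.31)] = (25.653*y^5 + 17.2945*y^4 - 43.286*y^3 - 33.0032*y^2 + 1.1958*y + 5.1707)/(6.5025*y^8 + 29.325*y^7 + 35.0005*y^6 - 7.003*y^5 - 27.0816*y^4 - 5.2598*y^3 + 4.7373*y^2 + 1.3826*y + 0.0961)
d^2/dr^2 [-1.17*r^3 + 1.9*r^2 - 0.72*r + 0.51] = 3.8 - 7.02*r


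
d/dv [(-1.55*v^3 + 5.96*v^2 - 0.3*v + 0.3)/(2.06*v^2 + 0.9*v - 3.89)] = (-3.193*v^4 - 2.79*v^3 + 24.0705*v^2 - 47.6048*v + 0.897)/(4.2436*v^4 + 3.708*v^3 - 15.2168*v^2 - 7.002*v + 15.1321)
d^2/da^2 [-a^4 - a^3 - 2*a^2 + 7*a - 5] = -12*a^2 - 6*a - 4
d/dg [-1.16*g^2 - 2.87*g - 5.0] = -2.32*g - 2.87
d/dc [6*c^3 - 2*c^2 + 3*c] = 18*c^2 - 4*c + 3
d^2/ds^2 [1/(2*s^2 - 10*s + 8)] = (-s^2 + 5*s + (2*s - 5)^2 - 4)/(s^2 - 5*s + 4)^3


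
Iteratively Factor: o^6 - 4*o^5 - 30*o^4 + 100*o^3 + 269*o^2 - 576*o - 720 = (o + 1)*(o^5 - 5*o^4 - 25*o^3 + 125*o^2 + 144*o - 720) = (o - 3)*(o + 1)*(o^4 - 2*o^3 - 31*o^2 + 32*o + 240) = (o - 3)*(o + 1)*(o + 4)*(o^3 - 6*o^2 - 7*o + 60) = (o - 3)*(o + 1)*(o + 3)*(o + 4)*(o^2 - 9*o + 20) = (o - 5)*(o - 3)*(o + 1)*(o + 3)*(o + 4)*(o - 4)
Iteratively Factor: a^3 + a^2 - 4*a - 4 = (a + 2)*(a^2 - a - 2) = (a - 2)*(a + 2)*(a + 1)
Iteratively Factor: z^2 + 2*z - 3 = (z - 1)*(z + 3)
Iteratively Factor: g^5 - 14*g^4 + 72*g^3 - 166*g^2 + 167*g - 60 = (g - 1)*(g^4 - 13*g^3 + 59*g^2 - 107*g + 60) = (g - 1)^2*(g^3 - 12*g^2 + 47*g - 60) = (g - 4)*(g - 1)^2*(g^2 - 8*g + 15) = (g - 4)*(g - 3)*(g - 1)^2*(g - 5)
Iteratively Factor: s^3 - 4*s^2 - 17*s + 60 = (s + 4)*(s^2 - 8*s + 15) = (s - 3)*(s + 4)*(s - 5)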